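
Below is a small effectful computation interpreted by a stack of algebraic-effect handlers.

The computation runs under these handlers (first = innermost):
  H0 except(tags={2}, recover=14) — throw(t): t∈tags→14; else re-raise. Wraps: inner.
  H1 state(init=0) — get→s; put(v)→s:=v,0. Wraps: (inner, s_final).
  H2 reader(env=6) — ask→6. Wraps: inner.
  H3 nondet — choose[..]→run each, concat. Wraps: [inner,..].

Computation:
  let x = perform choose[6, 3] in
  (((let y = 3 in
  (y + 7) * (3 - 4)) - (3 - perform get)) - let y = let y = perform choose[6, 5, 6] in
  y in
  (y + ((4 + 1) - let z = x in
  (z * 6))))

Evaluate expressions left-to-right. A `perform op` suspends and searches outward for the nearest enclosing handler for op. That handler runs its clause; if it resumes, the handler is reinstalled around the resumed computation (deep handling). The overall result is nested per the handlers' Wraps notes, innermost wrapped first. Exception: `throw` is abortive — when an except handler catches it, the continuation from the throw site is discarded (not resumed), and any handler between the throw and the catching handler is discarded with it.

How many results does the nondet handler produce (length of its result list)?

Answer: 6

Evaluation trace:
choose[6, 3] @ H3
  branch[0] choose=6:
    get @ H1 ⇒ 0
    choose[6, 5, 6] @ H3
      branch[0] choose=6:
        H0 returns 12
        H1 returns (12, 0)
        H2 returns (12, 0)
        H3 returns [(12, 0)]
      branch[1] choose=5:
        H0 returns 13
        H1 returns (13, 0)
        H2 returns (13, 0)
        H3 returns [(13, 0)]
      branch[2] choose=6:
        H0 returns 12
        H1 returns (12, 0)
        H2 returns (12, 0)
        H3 returns [(12, 0)]
  branch[1] choose=3:
    get @ H1 ⇒ 0
    choose[6, 5, 6] @ H3
      branch[0] choose=6:
        H0 returns -6
        H1 returns (-6, 0)
        H2 returns (-6, 0)
        H3 returns [(-6, 0)]
      branch[1] choose=5:
        H0 returns -5
        H1 returns (-5, 0)
        H2 returns (-5, 0)
        H3 returns [(-5, 0)]
      branch[2] choose=6:
        H0 returns -6
        H1 returns (-6, 0)
        H2 returns (-6, 0)
        H3 returns [(-6, 0)]
= [(12, 0), (13, 0), (12, 0), (-6, 0), (-5, 0), (-6, 0)]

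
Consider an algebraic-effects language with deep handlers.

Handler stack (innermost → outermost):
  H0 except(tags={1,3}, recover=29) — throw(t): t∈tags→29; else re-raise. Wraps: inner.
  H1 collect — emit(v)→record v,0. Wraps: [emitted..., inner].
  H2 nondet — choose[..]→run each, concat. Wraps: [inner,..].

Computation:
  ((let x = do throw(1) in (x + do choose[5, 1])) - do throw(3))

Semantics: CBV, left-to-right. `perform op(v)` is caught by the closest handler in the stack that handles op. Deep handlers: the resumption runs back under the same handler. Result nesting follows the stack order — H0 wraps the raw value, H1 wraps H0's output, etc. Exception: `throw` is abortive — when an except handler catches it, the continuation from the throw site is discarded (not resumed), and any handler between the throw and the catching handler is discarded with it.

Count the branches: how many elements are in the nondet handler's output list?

Answer: 1

Step-by-step:
throw(1) @ H0 caught ⇒ 29
H1 returns [29]
H2 returns [[29]]
= [[29]]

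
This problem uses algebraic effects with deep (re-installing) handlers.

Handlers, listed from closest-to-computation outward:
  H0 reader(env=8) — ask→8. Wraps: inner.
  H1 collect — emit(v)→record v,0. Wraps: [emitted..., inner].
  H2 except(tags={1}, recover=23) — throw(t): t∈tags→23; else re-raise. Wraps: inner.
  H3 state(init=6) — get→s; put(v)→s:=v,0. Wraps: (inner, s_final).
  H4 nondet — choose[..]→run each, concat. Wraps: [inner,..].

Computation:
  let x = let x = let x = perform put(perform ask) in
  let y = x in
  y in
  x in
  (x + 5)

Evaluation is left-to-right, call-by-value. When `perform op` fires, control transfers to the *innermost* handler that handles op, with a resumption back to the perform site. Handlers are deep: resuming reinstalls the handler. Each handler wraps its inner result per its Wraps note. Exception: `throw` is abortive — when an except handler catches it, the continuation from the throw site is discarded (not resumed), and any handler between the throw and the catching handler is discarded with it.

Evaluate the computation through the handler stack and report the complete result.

Evaluation trace:
ask @ H0 ⇒ 8
put(8) @ H3 ⇒ s:=8
H0 returns 5
H1 returns [5]
H2 returns [5]
H3 returns ([5], 8)
H4 returns [([5], 8)]
= [([5], 8)]

Answer: [([5], 8)]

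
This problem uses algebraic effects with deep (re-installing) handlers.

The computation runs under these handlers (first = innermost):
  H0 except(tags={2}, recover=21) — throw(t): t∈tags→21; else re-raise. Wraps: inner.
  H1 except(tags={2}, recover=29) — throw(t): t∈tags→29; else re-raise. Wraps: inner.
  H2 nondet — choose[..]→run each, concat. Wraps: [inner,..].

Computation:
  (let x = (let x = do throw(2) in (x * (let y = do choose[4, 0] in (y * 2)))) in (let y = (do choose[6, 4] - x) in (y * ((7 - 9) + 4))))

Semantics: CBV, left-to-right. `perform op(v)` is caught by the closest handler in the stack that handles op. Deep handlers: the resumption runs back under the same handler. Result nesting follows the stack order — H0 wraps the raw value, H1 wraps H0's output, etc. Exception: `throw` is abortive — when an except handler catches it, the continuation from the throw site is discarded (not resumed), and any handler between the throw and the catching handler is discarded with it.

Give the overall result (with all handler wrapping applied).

Working:
throw(2) @ H0 caught ⇒ 21
H1 returns 21
H2 returns [21]
= [21]

Answer: [21]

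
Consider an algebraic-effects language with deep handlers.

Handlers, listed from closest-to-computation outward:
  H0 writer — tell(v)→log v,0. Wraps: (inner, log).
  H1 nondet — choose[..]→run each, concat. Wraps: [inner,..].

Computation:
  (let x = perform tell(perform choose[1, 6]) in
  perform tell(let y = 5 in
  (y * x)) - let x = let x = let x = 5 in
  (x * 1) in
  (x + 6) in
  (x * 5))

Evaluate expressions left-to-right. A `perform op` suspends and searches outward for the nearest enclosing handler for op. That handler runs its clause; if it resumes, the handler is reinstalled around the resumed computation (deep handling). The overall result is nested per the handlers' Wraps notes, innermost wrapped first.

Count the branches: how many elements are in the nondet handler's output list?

Step-by-step:
choose[1, 6] @ H1
  branch[0] choose=1:
    tell(1) @ H0 ⇒ log+=1
    tell(0) @ H0 ⇒ log+=0
    H0 returns (-55, (1, 0))
    H1 returns [(-55, (1, 0))]
  branch[1] choose=6:
    tell(6) @ H0 ⇒ log+=6
    tell(0) @ H0 ⇒ log+=0
    H0 returns (-55, (6, 0))
    H1 returns [(-55, (6, 0))]
= [(-55, (1, 0)), (-55, (6, 0))]

Answer: 2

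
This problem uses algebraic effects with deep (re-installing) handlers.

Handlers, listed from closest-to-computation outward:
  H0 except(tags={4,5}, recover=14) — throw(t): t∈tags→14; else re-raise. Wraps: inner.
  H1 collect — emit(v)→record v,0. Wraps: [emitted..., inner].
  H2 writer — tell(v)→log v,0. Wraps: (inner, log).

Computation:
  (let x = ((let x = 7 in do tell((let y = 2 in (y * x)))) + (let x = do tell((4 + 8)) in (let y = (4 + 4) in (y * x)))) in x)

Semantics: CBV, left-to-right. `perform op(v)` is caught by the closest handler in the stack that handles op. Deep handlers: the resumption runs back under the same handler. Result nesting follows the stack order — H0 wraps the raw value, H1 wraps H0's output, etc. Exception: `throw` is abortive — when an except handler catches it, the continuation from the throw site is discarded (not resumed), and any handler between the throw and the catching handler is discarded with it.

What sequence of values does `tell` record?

Evaluation trace:
tell(14) @ H2 ⇒ log+=14
tell(12) @ H2 ⇒ log+=12
H0 returns 0
H1 returns [0]
H2 returns ([0], (14, 12))
= ([0], (14, 12))

Answer: (14, 12)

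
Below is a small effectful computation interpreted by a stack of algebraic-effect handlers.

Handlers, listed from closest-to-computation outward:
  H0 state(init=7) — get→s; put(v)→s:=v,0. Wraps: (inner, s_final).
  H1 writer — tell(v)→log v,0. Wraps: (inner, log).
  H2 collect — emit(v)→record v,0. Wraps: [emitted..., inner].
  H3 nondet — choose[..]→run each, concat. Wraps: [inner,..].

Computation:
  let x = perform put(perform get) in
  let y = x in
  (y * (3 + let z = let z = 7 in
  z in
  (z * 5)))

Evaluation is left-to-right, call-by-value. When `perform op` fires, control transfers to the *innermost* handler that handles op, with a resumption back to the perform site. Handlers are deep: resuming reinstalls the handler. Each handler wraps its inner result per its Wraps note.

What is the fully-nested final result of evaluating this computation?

Evaluation trace:
get @ H0 ⇒ 7
put(7) @ H0 ⇒ s:=7
H0 returns (0, 7)
H1 returns ((0, 7), ())
H2 returns [((0, 7), ())]
H3 returns [[((0, 7), ())]]
= [[((0, 7), ())]]

Answer: [[((0, 7), ())]]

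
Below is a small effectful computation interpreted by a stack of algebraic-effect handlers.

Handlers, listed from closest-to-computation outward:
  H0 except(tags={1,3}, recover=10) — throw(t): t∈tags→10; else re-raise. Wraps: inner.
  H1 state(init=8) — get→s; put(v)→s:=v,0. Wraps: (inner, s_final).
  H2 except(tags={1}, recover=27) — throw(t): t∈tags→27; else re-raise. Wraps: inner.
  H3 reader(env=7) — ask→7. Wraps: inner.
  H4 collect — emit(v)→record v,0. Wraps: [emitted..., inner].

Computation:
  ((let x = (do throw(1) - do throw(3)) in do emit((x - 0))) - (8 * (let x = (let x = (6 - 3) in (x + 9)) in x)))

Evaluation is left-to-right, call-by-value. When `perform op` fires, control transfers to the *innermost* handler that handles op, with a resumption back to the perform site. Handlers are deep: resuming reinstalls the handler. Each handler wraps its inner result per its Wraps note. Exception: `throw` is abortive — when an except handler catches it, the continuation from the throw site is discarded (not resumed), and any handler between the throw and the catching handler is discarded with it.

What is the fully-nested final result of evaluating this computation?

Answer: [(10, 8)]

Working:
throw(1) @ H0 caught ⇒ 10
H1 returns (10, 8)
H2 returns (10, 8)
H3 returns (10, 8)
H4 returns [(10, 8)]
= [(10, 8)]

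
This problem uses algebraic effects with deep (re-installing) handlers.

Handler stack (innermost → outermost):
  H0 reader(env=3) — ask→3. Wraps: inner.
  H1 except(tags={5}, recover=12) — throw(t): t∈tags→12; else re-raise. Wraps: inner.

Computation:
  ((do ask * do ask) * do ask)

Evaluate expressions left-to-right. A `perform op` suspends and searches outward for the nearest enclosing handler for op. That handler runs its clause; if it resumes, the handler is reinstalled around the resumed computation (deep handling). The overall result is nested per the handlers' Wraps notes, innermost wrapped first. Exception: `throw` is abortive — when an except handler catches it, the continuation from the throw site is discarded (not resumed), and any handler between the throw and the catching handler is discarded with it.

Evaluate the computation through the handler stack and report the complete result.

Evaluation trace:
ask @ H0 ⇒ 3
ask @ H0 ⇒ 3
ask @ H0 ⇒ 3
H0 returns 27
H1 returns 27
= 27

Answer: 27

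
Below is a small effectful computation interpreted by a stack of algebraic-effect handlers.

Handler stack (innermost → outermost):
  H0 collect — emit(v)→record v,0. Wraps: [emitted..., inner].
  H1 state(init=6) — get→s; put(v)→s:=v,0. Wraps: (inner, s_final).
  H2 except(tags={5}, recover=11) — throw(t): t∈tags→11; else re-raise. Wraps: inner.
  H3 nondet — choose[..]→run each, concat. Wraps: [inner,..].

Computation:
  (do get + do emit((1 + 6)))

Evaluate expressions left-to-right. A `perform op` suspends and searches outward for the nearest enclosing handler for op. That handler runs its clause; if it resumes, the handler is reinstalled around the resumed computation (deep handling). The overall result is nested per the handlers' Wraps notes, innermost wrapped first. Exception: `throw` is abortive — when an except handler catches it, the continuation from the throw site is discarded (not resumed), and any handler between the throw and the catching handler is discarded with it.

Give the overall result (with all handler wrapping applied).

Working:
get @ H1 ⇒ 6
emit(7) @ H0 ⇒ out+=7
H0 returns [7, 6]
H1 returns ([7, 6], 6)
H2 returns ([7, 6], 6)
H3 returns [([7, 6], 6)]
= [([7, 6], 6)]

Answer: [([7, 6], 6)]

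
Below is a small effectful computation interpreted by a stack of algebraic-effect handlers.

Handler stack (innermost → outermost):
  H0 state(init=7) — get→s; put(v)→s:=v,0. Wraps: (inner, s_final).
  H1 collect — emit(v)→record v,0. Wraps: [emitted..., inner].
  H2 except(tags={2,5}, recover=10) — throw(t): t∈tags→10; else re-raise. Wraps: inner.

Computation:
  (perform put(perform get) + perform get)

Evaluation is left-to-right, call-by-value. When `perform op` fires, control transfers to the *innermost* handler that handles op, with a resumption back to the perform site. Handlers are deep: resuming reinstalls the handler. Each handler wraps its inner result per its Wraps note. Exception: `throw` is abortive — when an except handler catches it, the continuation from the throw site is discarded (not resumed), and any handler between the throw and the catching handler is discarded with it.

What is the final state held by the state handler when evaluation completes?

Evaluation trace:
get @ H0 ⇒ 7
put(7) @ H0 ⇒ s:=7
get @ H0 ⇒ 7
H0 returns (7, 7)
H1 returns [(7, 7)]
H2 returns [(7, 7)]
= [(7, 7)]

Answer: 7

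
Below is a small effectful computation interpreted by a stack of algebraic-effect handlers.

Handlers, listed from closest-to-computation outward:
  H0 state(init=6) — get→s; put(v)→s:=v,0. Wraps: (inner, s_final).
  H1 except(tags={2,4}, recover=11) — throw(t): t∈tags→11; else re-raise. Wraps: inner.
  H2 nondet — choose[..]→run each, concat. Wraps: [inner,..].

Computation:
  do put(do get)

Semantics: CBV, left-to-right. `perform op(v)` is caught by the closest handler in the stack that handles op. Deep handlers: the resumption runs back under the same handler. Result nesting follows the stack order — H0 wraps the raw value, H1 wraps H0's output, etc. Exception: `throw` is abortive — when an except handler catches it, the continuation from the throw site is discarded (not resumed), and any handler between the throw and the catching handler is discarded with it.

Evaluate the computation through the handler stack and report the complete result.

Answer: [(0, 6)]

Evaluation trace:
get @ H0 ⇒ 6
put(6) @ H0 ⇒ s:=6
H0 returns (0, 6)
H1 returns (0, 6)
H2 returns [(0, 6)]
= [(0, 6)]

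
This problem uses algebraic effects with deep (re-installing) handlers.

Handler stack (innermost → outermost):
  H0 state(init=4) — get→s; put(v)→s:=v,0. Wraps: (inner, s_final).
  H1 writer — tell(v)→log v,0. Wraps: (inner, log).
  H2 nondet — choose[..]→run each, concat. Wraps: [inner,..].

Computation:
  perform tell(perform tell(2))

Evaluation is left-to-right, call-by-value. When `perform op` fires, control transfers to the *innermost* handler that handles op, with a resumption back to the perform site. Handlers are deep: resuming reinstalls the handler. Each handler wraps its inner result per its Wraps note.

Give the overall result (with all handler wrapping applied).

Answer: [((0, 4), (2, 0))]

Evaluation trace:
tell(2) @ H1 ⇒ log+=2
tell(0) @ H1 ⇒ log+=0
H0 returns (0, 4)
H1 returns ((0, 4), (2, 0))
H2 returns [((0, 4), (2, 0))]
= [((0, 4), (2, 0))]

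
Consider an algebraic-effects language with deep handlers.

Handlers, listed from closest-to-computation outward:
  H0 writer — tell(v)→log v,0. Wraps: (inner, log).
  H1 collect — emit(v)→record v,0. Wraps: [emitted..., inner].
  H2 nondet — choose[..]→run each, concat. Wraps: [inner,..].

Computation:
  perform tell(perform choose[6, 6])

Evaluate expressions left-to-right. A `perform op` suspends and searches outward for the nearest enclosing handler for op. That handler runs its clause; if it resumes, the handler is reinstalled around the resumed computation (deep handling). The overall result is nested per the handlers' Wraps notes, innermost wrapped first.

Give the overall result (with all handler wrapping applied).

Answer: [[(0, (6))], [(0, (6))]]

Working:
choose[6, 6] @ H2
  branch[0] choose=6:
    tell(6) @ H0 ⇒ log+=6
    H0 returns (0, (6))
    H1 returns [(0, (6))]
    H2 returns [[(0, (6))]]
  branch[1] choose=6:
    tell(6) @ H0 ⇒ log+=6
    H0 returns (0, (6))
    H1 returns [(0, (6))]
    H2 returns [[(0, (6))]]
= [[(0, (6))], [(0, (6))]]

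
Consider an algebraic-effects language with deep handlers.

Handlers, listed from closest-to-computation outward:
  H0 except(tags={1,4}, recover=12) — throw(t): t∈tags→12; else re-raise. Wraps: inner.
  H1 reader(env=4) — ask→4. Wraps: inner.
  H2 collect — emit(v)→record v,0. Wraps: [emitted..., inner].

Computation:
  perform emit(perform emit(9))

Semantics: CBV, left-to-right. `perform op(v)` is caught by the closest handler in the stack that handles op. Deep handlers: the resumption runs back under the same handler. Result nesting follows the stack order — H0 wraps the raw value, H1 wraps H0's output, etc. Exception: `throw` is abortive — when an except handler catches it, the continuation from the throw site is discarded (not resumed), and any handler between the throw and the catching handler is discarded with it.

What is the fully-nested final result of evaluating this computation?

Step-by-step:
emit(9) @ H2 ⇒ out+=9
emit(0) @ H2 ⇒ out+=0
H0 returns 0
H1 returns 0
H2 returns [9, 0, 0]
= [9, 0, 0]

Answer: [9, 0, 0]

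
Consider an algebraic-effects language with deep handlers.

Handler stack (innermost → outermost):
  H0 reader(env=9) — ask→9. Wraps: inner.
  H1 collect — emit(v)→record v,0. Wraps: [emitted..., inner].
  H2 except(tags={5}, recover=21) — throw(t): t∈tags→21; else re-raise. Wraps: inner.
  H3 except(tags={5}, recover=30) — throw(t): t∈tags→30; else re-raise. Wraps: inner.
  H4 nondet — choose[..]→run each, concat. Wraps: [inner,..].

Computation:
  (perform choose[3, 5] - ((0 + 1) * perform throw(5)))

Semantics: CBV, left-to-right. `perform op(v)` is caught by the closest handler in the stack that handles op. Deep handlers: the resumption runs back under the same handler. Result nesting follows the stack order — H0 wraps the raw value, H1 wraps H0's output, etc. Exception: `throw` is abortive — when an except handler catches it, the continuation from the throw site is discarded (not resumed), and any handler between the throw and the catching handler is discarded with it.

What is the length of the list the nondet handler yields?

Answer: 2

Evaluation trace:
choose[3, 5] @ H4
  branch[0] choose=3:
    throw(5) @ H2 caught ⇒ 21
    H3 returns 21
    H4 returns [21]
  branch[1] choose=5:
    throw(5) @ H2 caught ⇒ 21
    H3 returns 21
    H4 returns [21]
= [21, 21]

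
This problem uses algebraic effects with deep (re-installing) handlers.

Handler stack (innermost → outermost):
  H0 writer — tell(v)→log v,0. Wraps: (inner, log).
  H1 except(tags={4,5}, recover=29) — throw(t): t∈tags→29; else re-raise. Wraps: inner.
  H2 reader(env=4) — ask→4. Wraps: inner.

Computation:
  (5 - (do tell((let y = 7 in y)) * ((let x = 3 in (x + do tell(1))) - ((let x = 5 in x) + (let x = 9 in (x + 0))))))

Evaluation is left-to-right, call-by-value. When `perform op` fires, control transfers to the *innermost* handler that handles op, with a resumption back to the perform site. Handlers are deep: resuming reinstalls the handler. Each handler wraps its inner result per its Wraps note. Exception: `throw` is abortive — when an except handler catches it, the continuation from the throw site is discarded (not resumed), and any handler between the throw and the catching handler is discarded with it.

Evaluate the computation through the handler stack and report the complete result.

Answer: (5, (7, 1))

Step-by-step:
tell(7) @ H0 ⇒ log+=7
tell(1) @ H0 ⇒ log+=1
H0 returns (5, (7, 1))
H1 returns (5, (7, 1))
H2 returns (5, (7, 1))
= (5, (7, 1))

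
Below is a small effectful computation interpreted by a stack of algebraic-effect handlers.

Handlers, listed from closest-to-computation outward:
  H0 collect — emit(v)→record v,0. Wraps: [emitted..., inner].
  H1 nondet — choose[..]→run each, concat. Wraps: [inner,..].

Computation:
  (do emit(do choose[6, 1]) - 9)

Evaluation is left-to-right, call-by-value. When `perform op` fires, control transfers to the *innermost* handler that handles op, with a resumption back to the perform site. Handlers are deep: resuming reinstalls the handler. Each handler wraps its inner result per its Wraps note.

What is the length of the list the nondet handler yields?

Working:
choose[6, 1] @ H1
  branch[0] choose=6:
    emit(6) @ H0 ⇒ out+=6
    H0 returns [6, -9]
    H1 returns [[6, -9]]
  branch[1] choose=1:
    emit(1) @ H0 ⇒ out+=1
    H0 returns [1, -9]
    H1 returns [[1, -9]]
= [[6, -9], [1, -9]]

Answer: 2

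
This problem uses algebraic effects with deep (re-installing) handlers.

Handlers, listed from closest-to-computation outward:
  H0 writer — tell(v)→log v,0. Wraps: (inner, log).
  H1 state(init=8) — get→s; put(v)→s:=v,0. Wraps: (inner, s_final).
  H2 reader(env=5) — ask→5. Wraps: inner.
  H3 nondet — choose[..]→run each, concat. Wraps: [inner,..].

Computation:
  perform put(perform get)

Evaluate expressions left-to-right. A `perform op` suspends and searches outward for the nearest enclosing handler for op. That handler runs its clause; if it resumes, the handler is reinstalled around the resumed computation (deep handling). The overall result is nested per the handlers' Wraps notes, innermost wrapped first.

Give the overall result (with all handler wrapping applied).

Working:
get @ H1 ⇒ 8
put(8) @ H1 ⇒ s:=8
H0 returns (0, ())
H1 returns ((0, ()), 8)
H2 returns ((0, ()), 8)
H3 returns [((0, ()), 8)]
= [((0, ()), 8)]

Answer: [((0, ()), 8)]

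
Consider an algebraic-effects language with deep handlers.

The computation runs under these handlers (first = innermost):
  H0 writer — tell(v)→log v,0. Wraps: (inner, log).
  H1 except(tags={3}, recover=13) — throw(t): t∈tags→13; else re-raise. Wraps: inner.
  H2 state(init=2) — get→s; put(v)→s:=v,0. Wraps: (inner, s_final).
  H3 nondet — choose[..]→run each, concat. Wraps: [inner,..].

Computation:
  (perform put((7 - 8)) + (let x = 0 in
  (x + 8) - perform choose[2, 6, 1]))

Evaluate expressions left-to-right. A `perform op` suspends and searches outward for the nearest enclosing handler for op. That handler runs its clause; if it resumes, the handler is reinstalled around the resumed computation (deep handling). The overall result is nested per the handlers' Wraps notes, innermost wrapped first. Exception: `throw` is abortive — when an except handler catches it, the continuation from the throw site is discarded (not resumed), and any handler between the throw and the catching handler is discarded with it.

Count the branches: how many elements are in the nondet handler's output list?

Answer: 3

Working:
put(-1) @ H2 ⇒ s:=-1
choose[2, 6, 1] @ H3
  branch[0] choose=2:
    H0 returns (6, ())
    H1 returns (6, ())
    H2 returns ((6, ()), -1)
    H3 returns [((6, ()), -1)]
  branch[1] choose=6:
    H0 returns (2, ())
    H1 returns (2, ())
    H2 returns ((2, ()), -1)
    H3 returns [((2, ()), -1)]
  branch[2] choose=1:
    H0 returns (7, ())
    H1 returns (7, ())
    H2 returns ((7, ()), -1)
    H3 returns [((7, ()), -1)]
= [((6, ()), -1), ((2, ()), -1), ((7, ()), -1)]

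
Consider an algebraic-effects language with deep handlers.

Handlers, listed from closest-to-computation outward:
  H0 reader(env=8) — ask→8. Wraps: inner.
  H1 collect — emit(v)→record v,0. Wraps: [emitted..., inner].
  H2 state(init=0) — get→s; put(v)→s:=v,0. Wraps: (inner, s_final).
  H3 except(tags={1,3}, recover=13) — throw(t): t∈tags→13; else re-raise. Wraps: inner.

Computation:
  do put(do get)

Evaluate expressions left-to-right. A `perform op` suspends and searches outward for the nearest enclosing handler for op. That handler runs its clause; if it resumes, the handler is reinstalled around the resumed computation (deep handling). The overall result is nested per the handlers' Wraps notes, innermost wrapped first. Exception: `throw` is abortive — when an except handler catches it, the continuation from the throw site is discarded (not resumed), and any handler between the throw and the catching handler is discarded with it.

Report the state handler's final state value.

Answer: 0

Evaluation trace:
get @ H2 ⇒ 0
put(0) @ H2 ⇒ s:=0
H0 returns 0
H1 returns [0]
H2 returns ([0], 0)
H3 returns ([0], 0)
= ([0], 0)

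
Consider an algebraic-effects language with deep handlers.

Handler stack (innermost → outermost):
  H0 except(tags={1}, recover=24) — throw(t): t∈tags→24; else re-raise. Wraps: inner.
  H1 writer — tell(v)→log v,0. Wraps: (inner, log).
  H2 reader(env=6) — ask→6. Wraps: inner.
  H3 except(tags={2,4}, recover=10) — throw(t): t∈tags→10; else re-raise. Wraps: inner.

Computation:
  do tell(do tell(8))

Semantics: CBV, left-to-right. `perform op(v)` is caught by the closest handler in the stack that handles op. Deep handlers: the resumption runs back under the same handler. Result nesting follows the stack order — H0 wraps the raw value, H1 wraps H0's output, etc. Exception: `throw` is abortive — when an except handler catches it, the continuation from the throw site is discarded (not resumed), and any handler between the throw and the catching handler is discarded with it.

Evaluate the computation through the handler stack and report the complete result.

Working:
tell(8) @ H1 ⇒ log+=8
tell(0) @ H1 ⇒ log+=0
H0 returns 0
H1 returns (0, (8, 0))
H2 returns (0, (8, 0))
H3 returns (0, (8, 0))
= (0, (8, 0))

Answer: (0, (8, 0))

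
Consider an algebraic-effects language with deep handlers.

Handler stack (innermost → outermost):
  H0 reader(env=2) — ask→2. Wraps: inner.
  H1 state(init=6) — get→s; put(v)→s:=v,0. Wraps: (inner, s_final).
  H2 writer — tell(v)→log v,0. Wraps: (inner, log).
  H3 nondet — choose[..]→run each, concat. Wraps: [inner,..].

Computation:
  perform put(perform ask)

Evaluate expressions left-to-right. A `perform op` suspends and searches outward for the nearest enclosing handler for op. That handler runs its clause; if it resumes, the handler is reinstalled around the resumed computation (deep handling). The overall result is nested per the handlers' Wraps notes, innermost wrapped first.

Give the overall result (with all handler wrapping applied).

Answer: [((0, 2), ())]

Step-by-step:
ask @ H0 ⇒ 2
put(2) @ H1 ⇒ s:=2
H0 returns 0
H1 returns (0, 2)
H2 returns ((0, 2), ())
H3 returns [((0, 2), ())]
= [((0, 2), ())]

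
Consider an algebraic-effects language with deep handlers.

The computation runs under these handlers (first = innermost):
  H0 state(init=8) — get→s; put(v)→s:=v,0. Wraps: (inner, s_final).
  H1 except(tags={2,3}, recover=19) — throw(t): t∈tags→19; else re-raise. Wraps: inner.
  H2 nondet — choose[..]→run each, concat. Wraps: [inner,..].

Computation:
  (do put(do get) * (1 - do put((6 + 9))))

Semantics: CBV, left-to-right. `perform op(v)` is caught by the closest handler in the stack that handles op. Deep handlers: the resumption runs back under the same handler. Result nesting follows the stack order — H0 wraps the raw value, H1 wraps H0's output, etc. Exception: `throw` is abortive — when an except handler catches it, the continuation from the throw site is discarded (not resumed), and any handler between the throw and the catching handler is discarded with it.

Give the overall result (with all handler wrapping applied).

Step-by-step:
get @ H0 ⇒ 8
put(8) @ H0 ⇒ s:=8
put(15) @ H0 ⇒ s:=15
H0 returns (0, 15)
H1 returns (0, 15)
H2 returns [(0, 15)]
= [(0, 15)]

Answer: [(0, 15)]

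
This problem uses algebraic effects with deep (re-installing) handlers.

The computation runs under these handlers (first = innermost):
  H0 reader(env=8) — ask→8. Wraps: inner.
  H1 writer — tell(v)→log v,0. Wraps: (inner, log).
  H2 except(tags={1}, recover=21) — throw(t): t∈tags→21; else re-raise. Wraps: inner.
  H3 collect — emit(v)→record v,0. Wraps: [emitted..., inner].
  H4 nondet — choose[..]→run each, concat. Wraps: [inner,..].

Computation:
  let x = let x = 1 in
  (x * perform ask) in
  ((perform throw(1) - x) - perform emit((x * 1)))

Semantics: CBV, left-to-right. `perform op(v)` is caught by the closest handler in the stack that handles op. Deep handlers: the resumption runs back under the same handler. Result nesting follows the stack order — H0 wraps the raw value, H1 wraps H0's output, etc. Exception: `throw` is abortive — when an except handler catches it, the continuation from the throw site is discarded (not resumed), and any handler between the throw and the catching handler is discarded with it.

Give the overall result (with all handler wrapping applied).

Answer: [[21]]

Working:
ask @ H0 ⇒ 8
throw(1) @ H2 caught ⇒ 21
H3 returns [21]
H4 returns [[21]]
= [[21]]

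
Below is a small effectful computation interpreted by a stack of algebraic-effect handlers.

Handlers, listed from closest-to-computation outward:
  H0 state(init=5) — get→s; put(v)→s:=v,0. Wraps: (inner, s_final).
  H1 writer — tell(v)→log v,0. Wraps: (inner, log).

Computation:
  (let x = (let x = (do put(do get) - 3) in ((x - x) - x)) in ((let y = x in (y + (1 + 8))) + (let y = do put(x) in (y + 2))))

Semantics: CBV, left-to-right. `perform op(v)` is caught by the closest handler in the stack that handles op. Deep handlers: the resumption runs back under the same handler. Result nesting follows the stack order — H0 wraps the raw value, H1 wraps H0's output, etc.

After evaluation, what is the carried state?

Evaluation trace:
get @ H0 ⇒ 5
put(5) @ H0 ⇒ s:=5
put(3) @ H0 ⇒ s:=3
H0 returns (14, 3)
H1 returns ((14, 3), ())
= ((14, 3), ())

Answer: 3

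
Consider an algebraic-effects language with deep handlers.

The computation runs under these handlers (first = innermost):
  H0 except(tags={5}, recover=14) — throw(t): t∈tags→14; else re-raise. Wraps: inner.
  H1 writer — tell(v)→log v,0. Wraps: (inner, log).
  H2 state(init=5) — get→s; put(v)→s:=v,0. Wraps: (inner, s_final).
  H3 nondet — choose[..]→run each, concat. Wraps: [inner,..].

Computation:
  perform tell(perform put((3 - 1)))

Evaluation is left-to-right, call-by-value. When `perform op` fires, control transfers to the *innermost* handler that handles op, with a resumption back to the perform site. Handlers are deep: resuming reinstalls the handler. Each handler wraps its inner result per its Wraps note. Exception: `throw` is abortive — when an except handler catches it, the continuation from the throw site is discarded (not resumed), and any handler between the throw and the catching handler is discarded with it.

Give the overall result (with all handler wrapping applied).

Working:
put(2) @ H2 ⇒ s:=2
tell(0) @ H1 ⇒ log+=0
H0 returns 0
H1 returns (0, (0))
H2 returns ((0, (0)), 2)
H3 returns [((0, (0)), 2)]
= [((0, (0)), 2)]

Answer: [((0, (0)), 2)]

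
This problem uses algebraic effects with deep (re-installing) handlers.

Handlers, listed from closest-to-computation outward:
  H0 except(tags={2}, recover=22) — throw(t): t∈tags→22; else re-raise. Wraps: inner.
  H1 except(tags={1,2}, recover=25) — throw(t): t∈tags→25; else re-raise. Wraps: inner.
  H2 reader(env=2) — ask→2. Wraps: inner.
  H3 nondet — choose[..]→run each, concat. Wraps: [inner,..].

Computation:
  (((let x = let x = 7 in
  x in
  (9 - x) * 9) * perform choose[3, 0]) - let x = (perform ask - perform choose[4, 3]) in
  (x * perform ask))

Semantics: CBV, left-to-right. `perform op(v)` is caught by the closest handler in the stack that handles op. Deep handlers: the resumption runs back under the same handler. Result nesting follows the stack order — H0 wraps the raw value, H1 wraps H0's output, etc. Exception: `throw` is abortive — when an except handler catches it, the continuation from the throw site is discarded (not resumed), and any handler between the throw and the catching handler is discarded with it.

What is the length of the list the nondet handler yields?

Working:
choose[3, 0] @ H3
  branch[0] choose=3:
    ask @ H2 ⇒ 2
    choose[4, 3] @ H3
      branch[0] choose=4:
        ask @ H2 ⇒ 2
        H0 returns 58
        H1 returns 58
        H2 returns 58
        H3 returns [58]
      branch[1] choose=3:
        ask @ H2 ⇒ 2
        H0 returns 56
        H1 returns 56
        H2 returns 56
        H3 returns [56]
  branch[1] choose=0:
    ask @ H2 ⇒ 2
    choose[4, 3] @ H3
      branch[0] choose=4:
        ask @ H2 ⇒ 2
        H0 returns 4
        H1 returns 4
        H2 returns 4
        H3 returns [4]
      branch[1] choose=3:
        ask @ H2 ⇒ 2
        H0 returns 2
        H1 returns 2
        H2 returns 2
        H3 returns [2]
= [58, 56, 4, 2]

Answer: 4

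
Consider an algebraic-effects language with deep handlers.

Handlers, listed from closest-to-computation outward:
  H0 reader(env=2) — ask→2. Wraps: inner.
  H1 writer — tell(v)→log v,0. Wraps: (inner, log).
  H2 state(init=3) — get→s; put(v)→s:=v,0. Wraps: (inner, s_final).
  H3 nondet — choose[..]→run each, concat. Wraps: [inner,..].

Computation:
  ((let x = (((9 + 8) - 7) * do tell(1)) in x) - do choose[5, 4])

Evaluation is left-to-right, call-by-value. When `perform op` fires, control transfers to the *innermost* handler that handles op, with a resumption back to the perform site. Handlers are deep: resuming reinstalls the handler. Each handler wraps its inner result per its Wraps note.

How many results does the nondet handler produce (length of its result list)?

Answer: 2

Working:
tell(1) @ H1 ⇒ log+=1
choose[5, 4] @ H3
  branch[0] choose=5:
    H0 returns -5
    H1 returns (-5, (1))
    H2 returns ((-5, (1)), 3)
    H3 returns [((-5, (1)), 3)]
  branch[1] choose=4:
    H0 returns -4
    H1 returns (-4, (1))
    H2 returns ((-4, (1)), 3)
    H3 returns [((-4, (1)), 3)]
= [((-5, (1)), 3), ((-4, (1)), 3)]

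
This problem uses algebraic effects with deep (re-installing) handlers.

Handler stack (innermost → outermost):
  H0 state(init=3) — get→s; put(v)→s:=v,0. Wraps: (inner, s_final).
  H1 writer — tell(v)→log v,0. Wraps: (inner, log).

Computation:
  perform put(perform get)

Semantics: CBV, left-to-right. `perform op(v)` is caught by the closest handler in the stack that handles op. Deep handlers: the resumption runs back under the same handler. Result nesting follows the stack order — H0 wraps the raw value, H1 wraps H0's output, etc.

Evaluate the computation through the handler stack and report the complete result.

Step-by-step:
get @ H0 ⇒ 3
put(3) @ H0 ⇒ s:=3
H0 returns (0, 3)
H1 returns ((0, 3), ())
= ((0, 3), ())

Answer: ((0, 3), ())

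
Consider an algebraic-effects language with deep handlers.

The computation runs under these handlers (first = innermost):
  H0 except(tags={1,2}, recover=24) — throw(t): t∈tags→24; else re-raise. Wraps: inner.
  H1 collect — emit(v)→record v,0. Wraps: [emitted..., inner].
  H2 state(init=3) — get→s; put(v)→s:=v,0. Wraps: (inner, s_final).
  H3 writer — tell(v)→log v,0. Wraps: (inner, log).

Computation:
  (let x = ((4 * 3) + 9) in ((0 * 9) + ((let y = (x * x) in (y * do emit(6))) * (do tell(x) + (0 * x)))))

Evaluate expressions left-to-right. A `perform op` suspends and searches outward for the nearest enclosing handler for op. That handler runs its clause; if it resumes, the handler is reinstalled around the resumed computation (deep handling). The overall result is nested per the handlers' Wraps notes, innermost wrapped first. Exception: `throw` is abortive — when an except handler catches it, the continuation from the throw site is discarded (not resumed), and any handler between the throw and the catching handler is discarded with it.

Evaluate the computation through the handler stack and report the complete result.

Answer: (([6, 0], 3), (21))

Step-by-step:
emit(6) @ H1 ⇒ out+=6
tell(21) @ H3 ⇒ log+=21
H0 returns 0
H1 returns [6, 0]
H2 returns ([6, 0], 3)
H3 returns (([6, 0], 3), (21))
= (([6, 0], 3), (21))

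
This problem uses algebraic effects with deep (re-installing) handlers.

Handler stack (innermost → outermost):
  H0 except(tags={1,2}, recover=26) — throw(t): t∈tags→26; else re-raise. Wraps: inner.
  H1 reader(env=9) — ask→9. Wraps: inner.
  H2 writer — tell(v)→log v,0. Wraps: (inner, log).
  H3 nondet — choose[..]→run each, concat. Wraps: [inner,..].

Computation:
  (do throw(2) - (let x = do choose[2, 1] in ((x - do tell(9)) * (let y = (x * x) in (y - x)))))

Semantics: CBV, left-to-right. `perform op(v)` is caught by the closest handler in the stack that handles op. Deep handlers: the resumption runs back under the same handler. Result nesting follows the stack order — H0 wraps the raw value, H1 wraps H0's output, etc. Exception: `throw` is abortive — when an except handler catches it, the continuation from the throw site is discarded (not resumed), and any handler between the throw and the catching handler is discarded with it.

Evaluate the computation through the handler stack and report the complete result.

Evaluation trace:
throw(2) @ H0 caught ⇒ 26
H1 returns 26
H2 returns (26, ())
H3 returns [(26, ())]
= [(26, ())]

Answer: [(26, ())]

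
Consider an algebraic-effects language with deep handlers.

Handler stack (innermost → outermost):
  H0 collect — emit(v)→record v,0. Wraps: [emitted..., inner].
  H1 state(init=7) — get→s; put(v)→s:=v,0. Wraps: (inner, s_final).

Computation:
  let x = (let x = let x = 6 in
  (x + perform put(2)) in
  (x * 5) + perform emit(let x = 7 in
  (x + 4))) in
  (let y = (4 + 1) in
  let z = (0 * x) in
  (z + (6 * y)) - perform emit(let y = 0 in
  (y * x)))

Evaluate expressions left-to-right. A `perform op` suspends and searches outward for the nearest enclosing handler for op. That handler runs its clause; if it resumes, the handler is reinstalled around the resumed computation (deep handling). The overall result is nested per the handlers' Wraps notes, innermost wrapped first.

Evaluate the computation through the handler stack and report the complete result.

Working:
put(2) @ H1 ⇒ s:=2
emit(11) @ H0 ⇒ out+=11
emit(0) @ H0 ⇒ out+=0
H0 returns [11, 0, 30]
H1 returns ([11, 0, 30], 2)
= ([11, 0, 30], 2)

Answer: ([11, 0, 30], 2)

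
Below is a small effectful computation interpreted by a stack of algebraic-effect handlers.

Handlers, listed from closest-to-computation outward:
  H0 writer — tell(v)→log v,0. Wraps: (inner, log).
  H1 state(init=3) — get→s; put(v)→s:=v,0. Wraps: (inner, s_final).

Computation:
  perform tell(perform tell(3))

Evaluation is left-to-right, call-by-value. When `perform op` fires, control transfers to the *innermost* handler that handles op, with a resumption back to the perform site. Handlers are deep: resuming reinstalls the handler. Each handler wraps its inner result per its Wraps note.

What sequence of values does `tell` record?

Answer: (3, 0)

Working:
tell(3) @ H0 ⇒ log+=3
tell(0) @ H0 ⇒ log+=0
H0 returns (0, (3, 0))
H1 returns ((0, (3, 0)), 3)
= ((0, (3, 0)), 3)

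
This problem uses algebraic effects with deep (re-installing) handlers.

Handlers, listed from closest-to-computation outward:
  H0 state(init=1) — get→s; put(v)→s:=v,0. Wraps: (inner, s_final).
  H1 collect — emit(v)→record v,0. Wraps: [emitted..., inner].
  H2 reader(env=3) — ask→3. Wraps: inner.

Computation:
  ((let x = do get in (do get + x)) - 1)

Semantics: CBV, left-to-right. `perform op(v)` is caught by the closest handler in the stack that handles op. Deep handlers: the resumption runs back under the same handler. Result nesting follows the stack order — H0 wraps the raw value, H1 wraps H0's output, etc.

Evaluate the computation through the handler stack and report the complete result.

Evaluation trace:
get @ H0 ⇒ 1
get @ H0 ⇒ 1
H0 returns (1, 1)
H1 returns [(1, 1)]
H2 returns [(1, 1)]
= [(1, 1)]

Answer: [(1, 1)]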